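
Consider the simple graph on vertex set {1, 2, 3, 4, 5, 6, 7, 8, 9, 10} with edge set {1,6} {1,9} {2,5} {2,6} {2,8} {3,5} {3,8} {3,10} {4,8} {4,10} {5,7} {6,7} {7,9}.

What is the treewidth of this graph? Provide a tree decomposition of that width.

Treewidth 2.
One such decomposition:
Bags: B1 = {3, 4, 10}  B2 = {3, 4, 8}  B3 = {3, 5, 8}  B4 = {2, 5, 8}  B5 = {2, 5, 7}  B6 = {2, 6, 7}  B7 = {6, 7, 9}  B8 = {1, 6, 9}
Tree: B1–B2, B2–B3, B3–B4, B4–B5, B5–B6, B6–B7, B7–B8

The largest bag has 3 vertices, giving width 2; this decomposition certifies tw(G) ≤ 2. Since 10–4–8–3–10 is a cycle in G, G is not acyclic. Forests are exactly the graphs of treewidth ≤ 1, so tw(G) ≥ 2. Hence tw(G) = 2 exactly.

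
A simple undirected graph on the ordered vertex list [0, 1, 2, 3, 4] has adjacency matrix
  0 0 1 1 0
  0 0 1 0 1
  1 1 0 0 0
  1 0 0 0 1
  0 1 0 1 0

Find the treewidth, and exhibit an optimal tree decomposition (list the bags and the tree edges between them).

The largest bag has 3 vertices, giving width 2; this decomposition certifies tw(G) ≤ 2. For the lower bound, G contains the cycle 1–4–3–0–2–1, so G is not a forest; only forests have treewidth ≤ 1, hence tw(G) ≥ 2. Hence tw(G) = 2 exactly.

Treewidth 2.
One optimal decomposition is:
Bags: B1 = {1, 3, 4}  B2 = {0, 1, 3}  B3 = {0, 1, 2}
Tree: B1–B2, B2–B3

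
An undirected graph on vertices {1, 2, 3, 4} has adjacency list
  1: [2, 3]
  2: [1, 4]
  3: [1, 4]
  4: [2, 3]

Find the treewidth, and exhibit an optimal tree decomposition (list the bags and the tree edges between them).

Each bag holds 3 vertices, so the decomposition has width 2, which upper-bounds the treewidth. Since 1–2–4–3–1 is a cycle in G, G is not acyclic. Forests are exactly the graphs of treewidth ≤ 1, so tw(G) ≥ 2. Therefore the treewidth is 2.

Treewidth 2.
One optimal decomposition is:
Bags: B1 = {1, 2, 4}  B2 = {1, 3, 4}
Tree: B1–B2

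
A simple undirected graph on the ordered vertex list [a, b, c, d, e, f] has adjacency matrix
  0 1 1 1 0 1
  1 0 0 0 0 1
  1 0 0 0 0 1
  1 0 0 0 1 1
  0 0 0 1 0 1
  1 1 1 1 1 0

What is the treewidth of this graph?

2

A width-2 tree decomposition is:
Bags: B1 = {d, e, f}  B2 = {a, d, f}  B3 = {a, b, f}  B4 = {a, c, f}
Tree: B1–B2, B2–B3, B3–B4
Every bag has size at most 3, so the width is 3 − 1 = 2 and tw(G) ≤ 2. For the lower bound, the 3 vertices {d, e, f} are pairwise adjacent, and any tree decomposition puts a clique entirely inside one bag — forcing width ≥ 2. The upper and lower bounds meet at 2, so that is the treewidth.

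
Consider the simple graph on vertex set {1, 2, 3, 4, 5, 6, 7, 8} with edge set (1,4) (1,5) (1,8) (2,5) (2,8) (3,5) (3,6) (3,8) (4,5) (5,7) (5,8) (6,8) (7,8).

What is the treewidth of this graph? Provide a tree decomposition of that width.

Treewidth 2.
Bags: B1 = {1, 5, 8}  B2 = {1, 4, 5}  B3 = {3, 5, 8}  B4 = {2, 5, 8}  B5 = {5, 7, 8}  B6 = {3, 6, 8}
Tree: B1–B2, B1–B3, B3–B4, B3–B5, B3–B6

Each bag holds 3 vertices, so the decomposition has width 2, which upper-bounds the treewidth. On the other hand G contains the 3-clique {1, 5, 8}. A clique must lie in a single bag of any decomposition, so no decomposition can have width below 2. Therefore the treewidth is 2.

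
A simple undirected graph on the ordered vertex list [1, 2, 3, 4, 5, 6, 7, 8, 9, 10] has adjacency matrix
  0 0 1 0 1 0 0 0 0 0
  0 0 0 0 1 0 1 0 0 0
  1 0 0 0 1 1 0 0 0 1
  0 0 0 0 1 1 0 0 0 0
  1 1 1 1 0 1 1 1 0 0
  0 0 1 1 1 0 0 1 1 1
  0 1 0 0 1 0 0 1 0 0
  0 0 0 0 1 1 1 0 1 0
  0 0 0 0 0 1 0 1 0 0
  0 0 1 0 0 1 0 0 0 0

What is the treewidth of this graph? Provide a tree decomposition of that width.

Treewidth 2.
Bags: B1 = {4, 5, 6}  B2 = {5, 6, 8}  B3 = {5, 7, 8}  B4 = {3, 5, 6}  B5 = {6, 8, 9}  B6 = {2, 5, 7}  B7 = {1, 3, 5}  B8 = {3, 6, 10}
Tree: B1–B2, B2–B3, B1–B4, B2–B5, B3–B6, B4–B7, B4–B8

Every bag has size at most 3, so the width is 3 − 1 = 2 and tw(G) ≤ 2. Conversely, {6, 8, 9} is a clique of size 3, and the vertices of any clique must share a bag in every tree decomposition; so some bag has ≥ 3 vertices and tw(G) ≥ 2. Hence tw(G) = 2 exactly.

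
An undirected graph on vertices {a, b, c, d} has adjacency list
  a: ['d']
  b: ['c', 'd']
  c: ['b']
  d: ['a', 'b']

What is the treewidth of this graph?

A width-1 tree decomposition is:
Bags: B1 = {a, d}  B2 = {b, d}  B3 = {b, c}
Tree: B1–B2, B2–B3
Each bag holds 2 vertices, so the decomposition has width 1, which upper-bounds the treewidth. G has an edge, so its treewidth is at least 1. Hence tw(G) = 1 exactly.

1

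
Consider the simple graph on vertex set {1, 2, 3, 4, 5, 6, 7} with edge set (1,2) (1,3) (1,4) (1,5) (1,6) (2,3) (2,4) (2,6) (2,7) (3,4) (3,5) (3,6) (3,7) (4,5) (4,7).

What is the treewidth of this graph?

3

A width-3 tree decomposition is:
Bags: B1 = {1, 2, 3, 4}  B2 = {2, 3, 4, 7}  B3 = {1, 3, 4, 5}  B4 = {1, 2, 3, 6}
Tree: B1–B2, B1–B3, B1–B4
The largest bag has 4 vertices, giving width 3; this decomposition certifies tw(G) ≤ 3. For the lower bound, the 4 vertices {1, 2, 3, 4} are pairwise adjacent, and any tree decomposition puts a clique entirely inside one bag — forcing width ≥ 3. The upper and lower bounds meet at 3, so that is the treewidth.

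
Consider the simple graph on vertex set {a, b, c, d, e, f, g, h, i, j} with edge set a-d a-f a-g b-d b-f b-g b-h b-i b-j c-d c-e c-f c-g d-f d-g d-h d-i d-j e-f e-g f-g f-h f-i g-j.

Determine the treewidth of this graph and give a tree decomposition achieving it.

Each bag holds 4 vertices, so the decomposition has width 3, which upper-bounds the treewidth. For the lower bound, the 4 vertices {b, d, g, j} are pairwise adjacent, and any tree decomposition puts a clique entirely inside one bag — forcing width ≥ 3. Hence tw(G) = 3 exactly.

Treewidth 3.
One optimal decomposition is:
Bags: B1 = {b, d, f, g}  B2 = {b, d, f, i}  B3 = {c, d, f, g}  B4 = {c, e, f, g}  B5 = {a, d, f, g}  B6 = {b, d, g, j}  B7 = {b, d, f, h}
Tree: B1–B2, B1–B3, B3–B4, B1–B5, B1–B6, B2–B7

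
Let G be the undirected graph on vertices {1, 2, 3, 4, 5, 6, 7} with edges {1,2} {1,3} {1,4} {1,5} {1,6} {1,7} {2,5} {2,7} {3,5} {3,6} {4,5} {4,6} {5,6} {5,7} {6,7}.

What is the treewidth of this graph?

3

A width-3 tree decomposition is:
Bags: B1 = {1, 2, 5, 7}  B2 = {1, 5, 6, 7}  B3 = {1, 4, 5, 6}  B4 = {1, 3, 5, 6}
Tree: B1–B2, B2–B3, B3–B4
The largest bag has 4 vertices, giving width 3; this decomposition certifies tw(G) ≤ 3. For the lower bound, the 4 vertices {1, 2, 5, 7} are pairwise adjacent, and any tree decomposition puts a clique entirely inside one bag — forcing width ≥ 3. Combining the bounds, tw(G) = 3.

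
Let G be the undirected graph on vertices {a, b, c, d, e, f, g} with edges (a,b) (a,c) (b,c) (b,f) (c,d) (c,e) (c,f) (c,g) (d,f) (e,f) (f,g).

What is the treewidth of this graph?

A width-2 tree decomposition is:
Bags: B1 = {c, d, f}  B2 = {b, c, f}  B3 = {c, f, g}  B4 = {c, e, f}  B5 = {a, b, c}
Tree: B1–B2, B2–B3, B3–B4, B2–B5
Every bag has size at most 3, so the width is 3 − 1 = 2 and tw(G) ≤ 2. Conversely, {a, b, c} is a clique of size 3, and the vertices of any clique must share a bag in every tree decomposition; so some bag has ≥ 3 vertices and tw(G) ≥ 2. Combining the bounds, tw(G) = 2.

2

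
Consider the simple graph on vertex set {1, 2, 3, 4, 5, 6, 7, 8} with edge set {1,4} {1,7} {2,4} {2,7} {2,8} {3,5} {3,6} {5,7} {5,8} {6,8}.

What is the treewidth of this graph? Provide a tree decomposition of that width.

The largest bag has 3 vertices, giving width 2; this decomposition certifies tw(G) ≤ 2. The edges 3–6–8–5–3 form a cycle, so G is not a tree and its treewidth is at least 2. The upper and lower bounds meet at 2, so that is the treewidth.

Treewidth 2.
One such decomposition:
Bags: B1 = {3, 5, 6}  B2 = {5, 6, 8}  B3 = {5, 7, 8}  B4 = {2, 7, 8}  B5 = {1, 2, 7}  B6 = {1, 2, 4}
Tree: B1–B2, B2–B3, B3–B4, B4–B5, B5–B6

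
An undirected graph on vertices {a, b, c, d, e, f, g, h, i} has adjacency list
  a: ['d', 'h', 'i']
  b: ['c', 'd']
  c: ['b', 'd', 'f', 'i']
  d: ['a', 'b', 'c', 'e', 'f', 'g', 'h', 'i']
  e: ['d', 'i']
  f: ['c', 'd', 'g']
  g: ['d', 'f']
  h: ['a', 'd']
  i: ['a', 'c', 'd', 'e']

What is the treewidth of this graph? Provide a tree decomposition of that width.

The largest bag has 3 vertices, giving width 2; this decomposition certifies tw(G) ≤ 2. Conversely, {d, f, g} is a clique of size 3, and the vertices of any clique must share a bag in every tree decomposition; so some bag has ≥ 3 vertices and tw(G) ≥ 2. Therefore the treewidth is 2.

Treewidth 2.
One optimal decomposition is:
Bags: B1 = {c, d, i}  B2 = {c, d, f}  B3 = {b, c, d}  B4 = {a, d, i}  B5 = {a, d, h}  B6 = {d, e, i}  B7 = {d, f, g}
Tree: B1–B2, B1–B3, B1–B4, B4–B5, B4–B6, B2–B7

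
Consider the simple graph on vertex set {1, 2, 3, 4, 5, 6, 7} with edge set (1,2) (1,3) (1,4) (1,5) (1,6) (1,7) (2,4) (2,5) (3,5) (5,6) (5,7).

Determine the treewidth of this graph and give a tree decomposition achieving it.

Treewidth 2.
One optimal decomposition is:
Bags: B1 = {1, 5, 6}  B2 = {1, 3, 5}  B3 = {1, 2, 5}  B4 = {1, 2, 4}  B5 = {1, 5, 7}
Tree: B1–B2, B2–B3, B3–B4, B1–B5

The largest bag has 3 vertices, giving width 2; this decomposition certifies tw(G) ≤ 2. For the lower bound, the 3 vertices {1, 2, 4} are pairwise adjacent, and any tree decomposition puts a clique entirely inside one bag — forcing width ≥ 2. Therefore the treewidth is 2.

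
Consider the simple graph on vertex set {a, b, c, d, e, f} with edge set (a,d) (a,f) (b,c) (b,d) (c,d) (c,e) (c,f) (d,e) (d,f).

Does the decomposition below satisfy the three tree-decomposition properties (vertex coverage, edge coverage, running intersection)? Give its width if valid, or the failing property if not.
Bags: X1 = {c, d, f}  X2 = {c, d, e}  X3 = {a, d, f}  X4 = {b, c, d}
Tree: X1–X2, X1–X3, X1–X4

Yes; width 2.

Checking the three conditions: (i) the bags cover all of {a, b, c, d, e, f}; (ii) for each edge, some bag contains both endpoints; (iii) the bags containing any fixed vertex form a subtree. All hold, so the decomposition is valid with width 3 − 1 = 2.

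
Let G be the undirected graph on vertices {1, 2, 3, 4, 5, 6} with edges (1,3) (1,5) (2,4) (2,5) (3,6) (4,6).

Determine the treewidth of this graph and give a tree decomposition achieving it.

Treewidth 2.
One such decomposition:
Bags: B1 = {1, 2, 5}  B2 = {1, 2, 3}  B3 = {2, 3, 6}  B4 = {2, 4, 6}
Tree: B1–B2, B2–B3, B3–B4

The largest bag has 3 vertices, giving width 2; this decomposition certifies tw(G) ≤ 2. Since 2–5–1–3–6–4–2 is a cycle in G, G is not acyclic. Forests are exactly the graphs of treewidth ≤ 1, so tw(G) ≥ 2. The upper and lower bounds meet at 2, so that is the treewidth.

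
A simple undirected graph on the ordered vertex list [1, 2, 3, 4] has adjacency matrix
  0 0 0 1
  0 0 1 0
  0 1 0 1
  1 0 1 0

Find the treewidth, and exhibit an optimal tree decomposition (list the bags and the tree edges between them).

Treewidth 1.
One optimal decomposition is:
Bags: B1 = {2, 3}  B2 = {3, 4}  B3 = {1, 4}
Tree: B1–B2, B2–B3

Every bag has size at most 2, so the width is 2 − 1 = 1 and tw(G) ≤ 1. Since G has at least one edge (e.g. 2–3), it is not an edgeless graph, so tw(G) ≥ 1. Therefore the treewidth is 1.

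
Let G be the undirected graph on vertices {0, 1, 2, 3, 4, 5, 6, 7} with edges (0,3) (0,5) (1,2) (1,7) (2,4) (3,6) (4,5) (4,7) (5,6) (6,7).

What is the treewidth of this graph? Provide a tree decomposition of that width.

Each bag holds 3 vertices, so the decomposition has width 2, which upper-bounds the treewidth. For the lower bound, G contains the cycle 2–1–7–4–2, so G is not a forest; only forests have treewidth ≤ 1, hence tw(G) ≥ 2. Hence tw(G) = 2 exactly.

Treewidth 2.
One optimal decomposition is:
Bags: B1 = {1, 2, 4}  B2 = {1, 4, 7}  B3 = {4, 5, 7}  B4 = {5, 6, 7}  B5 = {0, 5, 6}  B6 = {0, 3, 6}
Tree: B1–B2, B2–B3, B3–B4, B4–B5, B5–B6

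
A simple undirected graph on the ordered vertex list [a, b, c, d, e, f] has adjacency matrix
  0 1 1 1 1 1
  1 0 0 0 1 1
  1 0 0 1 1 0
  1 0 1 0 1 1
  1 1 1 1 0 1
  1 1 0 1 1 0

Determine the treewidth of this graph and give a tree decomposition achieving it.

Treewidth 3.
One optimal decomposition is:
Bags: B1 = {a, d, e, f}  B2 = {a, b, e, f}  B3 = {a, c, d, e}
Tree: B1–B2, B1–B3

Each bag holds 4 vertices, so the decomposition has width 3, which upper-bounds the treewidth. On the other hand G contains the 4-clique {a, c, d, e}. A clique must lie in a single bag of any decomposition, so no decomposition can have width below 3. Therefore the treewidth is 3.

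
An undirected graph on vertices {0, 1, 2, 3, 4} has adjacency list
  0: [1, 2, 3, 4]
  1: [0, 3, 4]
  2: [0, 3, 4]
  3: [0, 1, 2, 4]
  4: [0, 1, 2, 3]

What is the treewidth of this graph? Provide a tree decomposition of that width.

The largest bag has 4 vertices, giving width 3; this decomposition certifies tw(G) ≤ 3. On the other hand G contains the 4-clique {0, 1, 3, 4}. A clique must lie in a single bag of any decomposition, so no decomposition can have width below 3. Therefore the treewidth is 3.

Treewidth 3.
One optimal decomposition is:
Bags: B1 = {0, 1, 3, 4}  B2 = {0, 2, 3, 4}
Tree: B1–B2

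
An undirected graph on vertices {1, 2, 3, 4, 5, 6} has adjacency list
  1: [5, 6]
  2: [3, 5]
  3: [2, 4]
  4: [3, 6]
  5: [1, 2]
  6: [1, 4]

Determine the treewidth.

2

A width-2 tree decomposition is:
Bags: B1 = {1, 4, 6}  B2 = {1, 3, 4}  B3 = {1, 2, 3}  B4 = {1, 2, 5}
Tree: B1–B2, B2–B3, B3–B4
Every bag has size at most 3, so the width is 3 − 1 = 2 and tw(G) ≤ 2. For the lower bound, G contains the cycle 1–6–4–3–2–5–1, so G is not a forest; only forests have treewidth ≤ 1, hence tw(G) ≥ 2. The upper and lower bounds meet at 2, so that is the treewidth.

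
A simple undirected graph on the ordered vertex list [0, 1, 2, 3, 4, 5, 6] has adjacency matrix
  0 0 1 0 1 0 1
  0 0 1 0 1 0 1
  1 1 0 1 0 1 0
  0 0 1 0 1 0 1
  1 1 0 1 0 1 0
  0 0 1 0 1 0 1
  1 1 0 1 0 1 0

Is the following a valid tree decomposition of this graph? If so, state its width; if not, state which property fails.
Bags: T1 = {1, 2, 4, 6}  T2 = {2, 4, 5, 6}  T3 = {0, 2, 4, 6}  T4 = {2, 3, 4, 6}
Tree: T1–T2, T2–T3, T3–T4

Yes; width 3.

Checking the three conditions: (i) the bags cover all of {0, 1, 2, 3, 4, 5, 6}; (ii) for each edge, some bag contains both endpoints; (iii) the bags containing any fixed vertex form a subtree. All hold, so the decomposition is valid with width 4 − 1 = 3.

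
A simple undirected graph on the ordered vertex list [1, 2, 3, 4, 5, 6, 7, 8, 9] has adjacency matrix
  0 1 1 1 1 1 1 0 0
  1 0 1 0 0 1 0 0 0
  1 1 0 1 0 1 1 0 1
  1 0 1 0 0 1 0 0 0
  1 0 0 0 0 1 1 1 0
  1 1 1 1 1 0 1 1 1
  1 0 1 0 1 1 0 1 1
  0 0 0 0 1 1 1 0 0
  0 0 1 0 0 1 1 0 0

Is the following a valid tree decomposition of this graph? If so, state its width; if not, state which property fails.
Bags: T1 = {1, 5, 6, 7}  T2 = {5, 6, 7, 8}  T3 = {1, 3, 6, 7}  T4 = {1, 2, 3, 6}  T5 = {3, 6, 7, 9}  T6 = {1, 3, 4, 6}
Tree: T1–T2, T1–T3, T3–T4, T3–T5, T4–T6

Yes; width 3.

Every vertex of G appears in some bag (union = {1, 2, 3, 4, 5, 6, 7, 8, 9}); every edge is covered by a bag; and for each vertex v the set of bags containing v is connected in the bag tree. The decomposition is therefore valid. The largest bag has 4 vertices, so the width is 3.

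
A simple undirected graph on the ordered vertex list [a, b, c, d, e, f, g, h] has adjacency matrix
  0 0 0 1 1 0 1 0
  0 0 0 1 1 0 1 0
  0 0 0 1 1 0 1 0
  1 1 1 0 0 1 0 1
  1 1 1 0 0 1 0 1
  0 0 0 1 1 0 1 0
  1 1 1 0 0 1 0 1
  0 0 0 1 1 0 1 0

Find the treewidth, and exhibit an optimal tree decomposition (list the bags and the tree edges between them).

Treewidth 3.
One such decomposition:
Bags: B1 = {a, d, e, g}  B2 = {d, e, g, h}  B3 = {c, d, e, g}  B4 = {b, d, e, g}  B5 = {d, e, f, g}
Tree: B1–B2, B2–B3, B3–B4, B4–B5

Each bag holds 4 vertices, so the decomposition has width 3, which upper-bounds the treewidth. For the lower bound: the 4 vertex sets {a,g}, {d,h}, {e}, {c} are disjoint, each induces a connected subgraph, and every pair is joined by at least one edge of G. Contracting each set to a single vertex therefore yields K_{4} as a minor, and since treewidth is minor-monotone, tw(G) ≥ tw(K_{4}) = 3. Hence tw(G) = 3 exactly.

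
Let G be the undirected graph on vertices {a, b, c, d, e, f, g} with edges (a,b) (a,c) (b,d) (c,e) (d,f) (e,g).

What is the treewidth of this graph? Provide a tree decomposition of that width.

Every bag has size at most 2, so the width is 2 − 1 = 1 and tw(G) ≤ 1. Any graph with an edge has treewidth ≥ 1, and G has the edge g–e. Therefore the treewidth is 1.

Treewidth 1.
Bags: B1 = {e, g}  B2 = {c, e}  B3 = {a, c}  B4 = {a, b}  B5 = {b, d}  B6 = {d, f}
Tree: B1–B2, B2–B3, B3–B4, B4–B5, B5–B6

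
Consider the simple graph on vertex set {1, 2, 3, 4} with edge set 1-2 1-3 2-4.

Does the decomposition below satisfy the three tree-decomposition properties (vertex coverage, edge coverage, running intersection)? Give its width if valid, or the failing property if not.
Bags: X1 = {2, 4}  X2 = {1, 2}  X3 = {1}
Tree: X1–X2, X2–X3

No — vertex 3 appears in no bag.

A tree decomposition must satisfy three properties: every vertex lies in some bag; for every edge, both endpoints lie together in some bag; and for every vertex, the bags containing it form a connected subtree. Here vertex 3 appears in no bag, so the decomposition is invalid.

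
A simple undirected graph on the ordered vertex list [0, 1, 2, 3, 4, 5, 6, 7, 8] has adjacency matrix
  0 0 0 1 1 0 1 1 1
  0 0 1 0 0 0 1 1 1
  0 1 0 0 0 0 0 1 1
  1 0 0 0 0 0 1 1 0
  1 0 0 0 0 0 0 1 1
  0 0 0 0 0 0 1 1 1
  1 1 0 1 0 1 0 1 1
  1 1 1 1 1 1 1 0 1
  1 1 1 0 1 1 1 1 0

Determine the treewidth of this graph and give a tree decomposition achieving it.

Every bag has size at most 4, so the width is 4 − 1 = 3 and tw(G) ≤ 3. On the other hand G contains the 4-clique {1, 2, 7, 8}. A clique must lie in a single bag of any decomposition, so no decomposition can have width below 3. Combining the bounds, tw(G) = 3.

Treewidth 3.
One such decomposition:
Bags: B1 = {0, 6, 7, 8}  B2 = {1, 6, 7, 8}  B3 = {0, 3, 6, 7}  B4 = {1, 2, 7, 8}  B5 = {5, 6, 7, 8}  B6 = {0, 4, 7, 8}
Tree: B1–B2, B1–B3, B2–B4, B1–B5, B1–B6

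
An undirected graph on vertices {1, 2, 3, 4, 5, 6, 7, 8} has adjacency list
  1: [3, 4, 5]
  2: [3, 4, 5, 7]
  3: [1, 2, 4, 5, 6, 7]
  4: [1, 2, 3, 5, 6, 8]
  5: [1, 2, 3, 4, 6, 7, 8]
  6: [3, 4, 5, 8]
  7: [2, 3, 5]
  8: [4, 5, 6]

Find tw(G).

A width-3 tree decomposition is:
Bags: B1 = {3, 4, 5, 6}  B2 = {4, 5, 6, 8}  B3 = {1, 3, 4, 5}  B4 = {2, 3, 4, 5}  B5 = {2, 3, 5, 7}
Tree: B1–B2, B1–B3, B3–B4, B4–B5
Each bag holds 4 vertices, so the decomposition has width 3, which upper-bounds the treewidth. For the lower bound, the 4 vertices {4, 5, 6, 8} are pairwise adjacent, and any tree decomposition puts a clique entirely inside one bag — forcing width ≥ 3. Combining the bounds, tw(G) = 3.

3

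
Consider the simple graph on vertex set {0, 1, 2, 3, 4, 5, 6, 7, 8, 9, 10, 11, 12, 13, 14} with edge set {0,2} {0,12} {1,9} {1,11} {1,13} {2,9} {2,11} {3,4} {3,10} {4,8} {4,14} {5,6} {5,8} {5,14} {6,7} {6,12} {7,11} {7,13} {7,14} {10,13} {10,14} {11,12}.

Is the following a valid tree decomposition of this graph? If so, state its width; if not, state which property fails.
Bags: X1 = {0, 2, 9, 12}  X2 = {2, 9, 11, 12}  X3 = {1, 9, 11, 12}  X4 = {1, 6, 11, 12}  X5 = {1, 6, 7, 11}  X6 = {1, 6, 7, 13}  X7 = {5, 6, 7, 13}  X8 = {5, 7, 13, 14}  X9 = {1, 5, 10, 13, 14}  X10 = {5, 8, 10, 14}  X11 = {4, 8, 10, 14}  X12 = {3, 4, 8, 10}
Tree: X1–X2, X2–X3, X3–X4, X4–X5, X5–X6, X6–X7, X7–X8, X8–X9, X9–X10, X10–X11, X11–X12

A tree decomposition must satisfy three properties: every vertex lies in some bag; for every edge, both endpoints lie together in some bag; and for every vertex, the bags containing it form a connected subtree. Here bags containing vertex 1 are not connected in the tree, so the decomposition is invalid.

No — bags containing vertex 1 are not connected in the tree.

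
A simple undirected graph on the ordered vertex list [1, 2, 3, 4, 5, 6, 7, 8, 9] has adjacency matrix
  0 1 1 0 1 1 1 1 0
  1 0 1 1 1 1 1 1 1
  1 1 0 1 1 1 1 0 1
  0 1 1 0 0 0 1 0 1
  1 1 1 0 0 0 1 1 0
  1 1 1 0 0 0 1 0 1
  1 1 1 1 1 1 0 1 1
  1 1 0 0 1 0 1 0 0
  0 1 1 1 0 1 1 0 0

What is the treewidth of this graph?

A width-4 tree decomposition is:
Bags: B1 = {2, 3, 6, 7, 9}  B2 = {1, 2, 3, 6, 7}  B3 = {2, 3, 4, 7, 9}  B4 = {1, 2, 3, 5, 7}  B5 = {1, 2, 5, 7, 8}
Tree: B1–B2, B1–B3, B2–B4, B4–B5
Every bag has size at most 5, so the width is 5 − 1 = 4 and tw(G) ≤ 4. For the lower bound, the 5 vertices {1, 2, 5, 7, 8} are pairwise adjacent, and any tree decomposition puts a clique entirely inside one bag — forcing width ≥ 4. Combining the bounds, tw(G) = 4.

4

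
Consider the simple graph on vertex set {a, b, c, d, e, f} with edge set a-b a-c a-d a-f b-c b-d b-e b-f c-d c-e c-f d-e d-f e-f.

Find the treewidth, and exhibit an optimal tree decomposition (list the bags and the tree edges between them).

Each bag holds 5 vertices, so the decomposition has width 4, which upper-bounds the treewidth. For the lower bound, the 5 vertices {b, c, d, e, f} are pairwise adjacent, and any tree decomposition puts a clique entirely inside one bag — forcing width ≥ 4. Combining the bounds, tw(G) = 4.

Treewidth 4.
One optimal decomposition is:
Bags: B1 = {a, b, c, d, f}  B2 = {b, c, d, e, f}
Tree: B1–B2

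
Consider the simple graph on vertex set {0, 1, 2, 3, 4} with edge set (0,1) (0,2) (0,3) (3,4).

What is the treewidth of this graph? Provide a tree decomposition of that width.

Treewidth 1.
One such decomposition:
Bags: B1 = {0, 3}  B2 = {0, 2}  B3 = {3, 4}  B4 = {0, 1}
Tree: B1–B2, B1–B3, B2–B4

The largest bag has 2 vertices, giving width 1; this decomposition certifies tw(G) ≤ 1. G has an edge, so its treewidth is at least 1. Hence tw(G) = 1 exactly.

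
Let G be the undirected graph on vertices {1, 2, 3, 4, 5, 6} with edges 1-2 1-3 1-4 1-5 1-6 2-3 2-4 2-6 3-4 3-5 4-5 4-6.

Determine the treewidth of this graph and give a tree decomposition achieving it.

Treewidth 3.
Bags: B1 = {1, 2, 4, 6}  B2 = {1, 2, 3, 4}  B3 = {1, 3, 4, 5}
Tree: B1–B2, B2–B3

Every bag has size at most 4, so the width is 4 − 1 = 3 and tw(G) ≤ 3. Conversely, {1, 2, 3, 4} is a clique of size 4, and the vertices of any clique must share a bag in every tree decomposition; so some bag has ≥ 4 vertices and tw(G) ≥ 3. Therefore the treewidth is 3.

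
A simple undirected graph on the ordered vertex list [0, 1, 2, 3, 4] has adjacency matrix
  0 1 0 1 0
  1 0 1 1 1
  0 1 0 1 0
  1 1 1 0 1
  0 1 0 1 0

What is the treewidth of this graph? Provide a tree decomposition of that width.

The largest bag has 3 vertices, giving width 2; this decomposition certifies tw(G) ≤ 2. For the lower bound, the 3 vertices {0, 1, 3} are pairwise adjacent, and any tree decomposition puts a clique entirely inside one bag — forcing width ≥ 2. Therefore the treewidth is 2.

Treewidth 2.
Bags: B1 = {1, 3, 4}  B2 = {1, 2, 3}  B3 = {0, 1, 3}
Tree: B1–B2, B2–B3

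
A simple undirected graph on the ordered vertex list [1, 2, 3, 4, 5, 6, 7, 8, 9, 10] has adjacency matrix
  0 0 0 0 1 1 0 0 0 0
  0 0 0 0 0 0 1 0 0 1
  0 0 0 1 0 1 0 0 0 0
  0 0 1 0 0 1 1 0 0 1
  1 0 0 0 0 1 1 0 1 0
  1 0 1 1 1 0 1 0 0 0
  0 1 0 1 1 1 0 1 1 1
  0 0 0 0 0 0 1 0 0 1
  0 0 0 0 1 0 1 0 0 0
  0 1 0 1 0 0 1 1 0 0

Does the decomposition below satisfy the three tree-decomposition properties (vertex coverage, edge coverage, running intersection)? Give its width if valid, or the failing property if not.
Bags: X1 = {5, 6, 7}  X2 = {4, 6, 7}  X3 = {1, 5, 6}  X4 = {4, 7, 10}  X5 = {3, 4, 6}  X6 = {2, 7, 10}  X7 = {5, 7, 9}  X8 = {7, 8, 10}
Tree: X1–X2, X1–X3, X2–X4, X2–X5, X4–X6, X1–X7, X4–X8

Checking the three conditions: (i) the bags cover all of {1, 2, 3, 4, 5, 6, 7, 8, 9, 10}; (ii) for each edge, some bag contains both endpoints; (iii) the bags containing any fixed vertex form a subtree. All hold, so the decomposition is valid with width 3 − 1 = 2.

Yes; width 2.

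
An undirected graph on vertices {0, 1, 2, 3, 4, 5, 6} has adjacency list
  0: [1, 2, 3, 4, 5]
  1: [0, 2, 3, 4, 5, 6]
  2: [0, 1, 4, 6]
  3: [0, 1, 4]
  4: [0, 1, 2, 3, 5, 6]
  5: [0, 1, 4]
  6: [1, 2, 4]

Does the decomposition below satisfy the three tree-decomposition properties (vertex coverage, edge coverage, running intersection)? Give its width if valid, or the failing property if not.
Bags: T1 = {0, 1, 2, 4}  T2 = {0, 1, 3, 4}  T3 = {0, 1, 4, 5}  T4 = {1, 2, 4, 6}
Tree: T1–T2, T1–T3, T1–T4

Checking the three conditions: (i) the bags cover all of {0, 1, 2, 3, 4, 5, 6}; (ii) for each edge, some bag contains both endpoints; (iii) the bags containing any fixed vertex form a subtree. All hold, so the decomposition is valid with width 4 − 1 = 3.

Yes; width 3.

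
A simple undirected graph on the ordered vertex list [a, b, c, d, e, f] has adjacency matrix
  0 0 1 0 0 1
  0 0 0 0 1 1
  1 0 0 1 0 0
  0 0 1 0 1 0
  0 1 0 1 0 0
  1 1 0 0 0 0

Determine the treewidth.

A width-2 tree decomposition is:
Bags: B1 = {b, e, f}  B2 = {a, e, f}  B3 = {a, c, e}  B4 = {c, d, e}
Tree: B1–B2, B2–B3, B3–B4
The largest bag has 3 vertices, giving width 2; this decomposition certifies tw(G) ≤ 2. The edges e–b–f–a–c–d–e form a cycle, so G is not a tree and its treewidth is at least 2. Therefore the treewidth is 2.

2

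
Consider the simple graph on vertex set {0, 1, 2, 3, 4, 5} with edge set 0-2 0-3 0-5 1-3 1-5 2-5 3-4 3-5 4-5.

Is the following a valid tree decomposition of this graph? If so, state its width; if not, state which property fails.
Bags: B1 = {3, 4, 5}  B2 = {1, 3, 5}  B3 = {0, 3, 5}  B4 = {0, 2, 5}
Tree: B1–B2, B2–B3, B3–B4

Yes; width 2.

Every vertex of G appears in some bag (union = {0, 1, 2, 3, 4, 5}); every edge is covered by a bag; and for each vertex v the set of bags containing v is connected in the bag tree. The decomposition is therefore valid. The largest bag has 3 vertices, so the width is 2.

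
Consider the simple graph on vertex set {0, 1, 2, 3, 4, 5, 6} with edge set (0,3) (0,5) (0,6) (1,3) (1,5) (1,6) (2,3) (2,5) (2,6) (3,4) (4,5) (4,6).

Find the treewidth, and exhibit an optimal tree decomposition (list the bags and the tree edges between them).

Treewidth 3.
One optimal decomposition is:
Bags: B1 = {0, 3, 5, 6}  B2 = {1, 3, 5, 6}  B3 = {3, 4, 5, 6}  B4 = {2, 3, 5, 6}
Tree: B1–B2, B2–B3, B3–B4

The largest bag has 4 vertices, giving width 3; this decomposition certifies tw(G) ≤ 3. For the lower bound: the 4 vertex sets {0,5}, {1,6}, {3}, {4} are disjoint, each induces a connected subgraph, and every pair is joined by at least one edge of G. Contracting each set to a single vertex therefore yields K_{4} as a minor, and since treewidth is minor-monotone, tw(G) ≥ tw(K_{4}) = 3. Therefore the treewidth is 3.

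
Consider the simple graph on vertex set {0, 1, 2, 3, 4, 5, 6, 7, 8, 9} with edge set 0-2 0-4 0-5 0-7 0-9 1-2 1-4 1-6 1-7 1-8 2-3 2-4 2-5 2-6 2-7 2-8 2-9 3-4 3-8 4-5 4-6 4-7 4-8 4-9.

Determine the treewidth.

3

A width-3 tree decomposition is:
Bags: B1 = {1, 2, 4, 8}  B2 = {1, 2, 4, 7}  B3 = {0, 2, 4, 7}  B4 = {2, 3, 4, 8}  B5 = {0, 2, 4, 5}  B6 = {0, 2, 4, 9}  B7 = {1, 2, 4, 6}
Tree: B1–B2, B2–B3, B1–B4, B3–B5, B5–B6, B2–B7
The largest bag has 4 vertices, giving width 3; this decomposition certifies tw(G) ≤ 3. Conversely, {0, 2, 4, 9} is a clique of size 4, and the vertices of any clique must share a bag in every tree decomposition; so some bag has ≥ 4 vertices and tw(G) ≥ 3. The upper and lower bounds meet at 3, so that is the treewidth.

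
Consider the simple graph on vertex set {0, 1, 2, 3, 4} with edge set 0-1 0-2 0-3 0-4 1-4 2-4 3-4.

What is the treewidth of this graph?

2

A width-2 tree decomposition is:
Bags: B1 = {0, 2, 4}  B2 = {0, 1, 4}  B3 = {0, 3, 4}
Tree: B1–B2, B2–B3
The largest bag has 3 vertices, giving width 2; this decomposition certifies tw(G) ≤ 2. Conversely, {0, 1, 4} is a clique of size 3, and the vertices of any clique must share a bag in every tree decomposition; so some bag has ≥ 3 vertices and tw(G) ≥ 2. Therefore the treewidth is 2.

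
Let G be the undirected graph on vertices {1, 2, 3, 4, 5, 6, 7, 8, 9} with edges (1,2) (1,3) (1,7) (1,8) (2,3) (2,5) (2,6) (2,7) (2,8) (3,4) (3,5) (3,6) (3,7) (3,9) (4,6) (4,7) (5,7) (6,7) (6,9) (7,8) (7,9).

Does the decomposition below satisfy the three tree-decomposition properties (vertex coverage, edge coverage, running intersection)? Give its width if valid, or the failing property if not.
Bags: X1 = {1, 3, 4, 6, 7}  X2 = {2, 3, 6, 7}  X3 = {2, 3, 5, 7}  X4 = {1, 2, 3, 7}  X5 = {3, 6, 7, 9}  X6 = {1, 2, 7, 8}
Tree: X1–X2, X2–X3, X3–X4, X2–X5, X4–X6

No — bags containing vertex 1 are not connected in the tree.

A tree decomposition must satisfy three properties: every vertex lies in some bag; for every edge, both endpoints lie together in some bag; and for every vertex, the bags containing it form a connected subtree. Here bags containing vertex 1 are not connected in the tree, so the decomposition is invalid.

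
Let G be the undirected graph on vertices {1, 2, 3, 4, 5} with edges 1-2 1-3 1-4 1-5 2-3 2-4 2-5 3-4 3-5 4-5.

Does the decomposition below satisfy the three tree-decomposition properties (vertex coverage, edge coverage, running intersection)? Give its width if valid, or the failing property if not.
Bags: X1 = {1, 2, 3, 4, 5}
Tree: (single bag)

Yes; width 4.

Checking the three conditions: (i) the bags cover all of {1, 2, 3, 4, 5}; (ii) for each edge, some bag contains both endpoints; (iii) the bags containing any fixed vertex form a subtree. All hold, so the decomposition is valid with width 5 − 1 = 4.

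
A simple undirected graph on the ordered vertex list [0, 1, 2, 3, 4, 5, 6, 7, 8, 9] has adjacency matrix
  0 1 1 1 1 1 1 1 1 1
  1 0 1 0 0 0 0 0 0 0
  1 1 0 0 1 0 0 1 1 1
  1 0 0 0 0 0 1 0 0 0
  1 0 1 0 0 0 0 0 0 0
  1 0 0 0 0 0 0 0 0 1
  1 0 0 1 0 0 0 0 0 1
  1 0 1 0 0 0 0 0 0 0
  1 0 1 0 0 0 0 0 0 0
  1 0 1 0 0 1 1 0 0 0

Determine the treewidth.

A width-2 tree decomposition is:
Bags: B1 = {0, 2, 9}  B2 = {0, 6, 9}  B3 = {0, 1, 2}  B4 = {0, 2, 8}  B5 = {0, 2, 4}  B6 = {0, 3, 6}  B7 = {0, 2, 7}  B8 = {0, 5, 9}
Tree: B1–B2, B1–B3, B3–B4, B1–B5, B2–B6, B5–B7, B2–B8
Every bag has size at most 3, so the width is 3 − 1 = 2 and tw(G) ≤ 2. Conversely, {0, 1, 2} is a clique of size 3, and the vertices of any clique must share a bag in every tree decomposition; so some bag has ≥ 3 vertices and tw(G) ≥ 2. Hence tw(G) = 2 exactly.

2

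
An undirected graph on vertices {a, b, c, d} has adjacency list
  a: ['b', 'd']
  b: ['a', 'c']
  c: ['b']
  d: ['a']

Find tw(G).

A width-1 tree decomposition is:
Bags: B1 = {a, d}  B2 = {a, b}  B3 = {b, c}
Tree: B1–B2, B2–B3
Every bag has size at most 2, so the width is 2 − 1 = 1 and tw(G) ≤ 1. Any graph with an edge has treewidth ≥ 1, and G has the edge d–a. Combining the bounds, tw(G) = 1.

1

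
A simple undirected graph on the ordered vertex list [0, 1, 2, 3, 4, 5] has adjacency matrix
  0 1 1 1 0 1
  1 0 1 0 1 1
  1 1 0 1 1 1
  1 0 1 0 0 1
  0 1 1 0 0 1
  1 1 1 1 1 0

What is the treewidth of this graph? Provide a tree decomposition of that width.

Each bag holds 4 vertices, so the decomposition has width 3, which upper-bounds the treewidth. For the lower bound, the 4 vertices {0, 1, 2, 5} are pairwise adjacent, and any tree decomposition puts a clique entirely inside one bag — forcing width ≥ 3. Therefore the treewidth is 3.

Treewidth 3.
One optimal decomposition is:
Bags: B1 = {1, 2, 4, 5}  B2 = {0, 1, 2, 5}  B3 = {0, 2, 3, 5}
Tree: B1–B2, B2–B3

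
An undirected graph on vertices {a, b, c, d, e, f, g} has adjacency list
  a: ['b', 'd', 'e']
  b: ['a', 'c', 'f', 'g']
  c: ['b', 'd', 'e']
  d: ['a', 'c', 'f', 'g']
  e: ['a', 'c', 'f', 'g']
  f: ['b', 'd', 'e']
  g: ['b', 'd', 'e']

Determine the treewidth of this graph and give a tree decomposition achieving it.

Every bag has size at most 4, so the width is 4 − 1 = 3 and tw(G) ≤ 3. For the lower bound: the 4 vertex sets {b,g}, {d,f}, {e}, {a} are disjoint, each induces a connected subgraph, and every pair is joined by at least one edge of G. Contracting each set to a single vertex therefore yields K_{4} as a minor, and since treewidth is minor-monotone, tw(G) ≥ tw(K_{4}) = 3. Combining the bounds, tw(G) = 3.

Treewidth 3.
One optimal decomposition is:
Bags: B1 = {b, d, e, g}  B2 = {b, d, e, f}  B3 = {a, b, d, e}  B4 = {b, c, d, e}
Tree: B1–B2, B2–B3, B3–B4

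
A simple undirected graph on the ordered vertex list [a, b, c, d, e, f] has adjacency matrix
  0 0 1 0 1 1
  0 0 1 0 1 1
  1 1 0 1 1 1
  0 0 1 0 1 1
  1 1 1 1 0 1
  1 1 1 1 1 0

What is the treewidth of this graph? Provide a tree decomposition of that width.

Each bag holds 4 vertices, so the decomposition has width 3, which upper-bounds the treewidth. For the lower bound, the 4 vertices {c, d, e, f} are pairwise adjacent, and any tree decomposition puts a clique entirely inside one bag — forcing width ≥ 3. Therefore the treewidth is 3.

Treewidth 3.
One optimal decomposition is:
Bags: B1 = {c, d, e, f}  B2 = {b, c, e, f}  B3 = {a, c, e, f}
Tree: B1–B2, B1–B3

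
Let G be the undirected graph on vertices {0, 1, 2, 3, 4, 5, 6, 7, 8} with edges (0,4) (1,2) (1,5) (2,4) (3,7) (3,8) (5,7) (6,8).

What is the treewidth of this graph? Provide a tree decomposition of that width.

The largest bag has 2 vertices, giving width 1; this decomposition certifies tw(G) ≤ 1. G has an edge, so its treewidth is at least 1. Hence tw(G) = 1 exactly.

Treewidth 1.
One such decomposition:
Bags: B1 = {6, 8}  B2 = {3, 8}  B3 = {3, 7}  B4 = {5, 7}  B5 = {1, 5}  B6 = {1, 2}  B7 = {2, 4}  B8 = {0, 4}
Tree: B1–B2, B2–B3, B3–B4, B4–B5, B5–B6, B6–B7, B7–B8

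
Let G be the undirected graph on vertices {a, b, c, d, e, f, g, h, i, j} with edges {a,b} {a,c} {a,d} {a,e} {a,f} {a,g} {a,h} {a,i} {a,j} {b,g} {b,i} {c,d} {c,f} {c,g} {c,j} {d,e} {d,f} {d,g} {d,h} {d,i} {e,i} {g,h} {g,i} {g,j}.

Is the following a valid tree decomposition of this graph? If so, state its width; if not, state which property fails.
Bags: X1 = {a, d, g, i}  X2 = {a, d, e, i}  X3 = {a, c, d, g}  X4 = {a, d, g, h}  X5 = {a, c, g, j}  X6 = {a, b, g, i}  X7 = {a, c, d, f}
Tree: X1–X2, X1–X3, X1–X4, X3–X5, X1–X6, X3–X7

Vertex coverage: the bags together contain {a, b, c, d, e, f, g, h, i, j}, the full vertex set. Edge coverage: each edge of G has both endpoints in at least one bag. Running intersection: for every vertex, the bags containing it form a connected subtree. All three properties hold, so this is a valid tree decomposition of width max|bag| − 1 = 3, and hence tw(G) ≤ 3.

Yes; width 3.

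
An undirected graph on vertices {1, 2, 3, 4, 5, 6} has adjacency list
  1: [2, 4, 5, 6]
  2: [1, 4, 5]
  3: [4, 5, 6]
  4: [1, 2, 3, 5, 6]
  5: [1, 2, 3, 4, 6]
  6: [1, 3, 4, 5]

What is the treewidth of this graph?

A width-3 tree decomposition is:
Bags: B1 = {1, 4, 5, 6}  B2 = {1, 2, 4, 5}  B3 = {3, 4, 5, 6}
Tree: B1–B2, B1–B3
Every bag has size at most 4, so the width is 4 − 1 = 3 and tw(G) ≤ 3. On the other hand G contains the 4-clique {1, 2, 4, 5}. A clique must lie in a single bag of any decomposition, so no decomposition can have width below 3. Combining the bounds, tw(G) = 3.

3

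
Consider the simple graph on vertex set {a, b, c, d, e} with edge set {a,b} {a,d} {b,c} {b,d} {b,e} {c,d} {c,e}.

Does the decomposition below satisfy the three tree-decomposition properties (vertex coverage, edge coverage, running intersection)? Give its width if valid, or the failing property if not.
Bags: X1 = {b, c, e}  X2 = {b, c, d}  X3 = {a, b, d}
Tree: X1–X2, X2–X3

Yes; width 2.

Vertex coverage: the bags together contain {a, b, c, d, e}, the full vertex set. Edge coverage: each edge of G has both endpoints in at least one bag. Running intersection: for every vertex, the bags containing it form a connected subtree. All three properties hold, so this is a valid tree decomposition of width max|bag| − 1 = 2, and hence tw(G) ≤ 2.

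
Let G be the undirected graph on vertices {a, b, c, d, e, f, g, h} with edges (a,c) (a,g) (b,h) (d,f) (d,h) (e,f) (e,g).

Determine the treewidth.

A width-1 tree decomposition is:
Bags: B1 = {b, h}  B2 = {d, h}  B3 = {d, f}  B4 = {e, f}  B5 = {e, g}  B6 = {a, g}  B7 = {a, c}
Tree: B1–B2, B2–B3, B3–B4, B4–B5, B5–B6, B6–B7
Every bag has size at most 2, so the width is 2 − 1 = 1 and tw(G) ≤ 1. Any graph with an edge has treewidth ≥ 1, and G has the edge b–h. Therefore the treewidth is 1.

1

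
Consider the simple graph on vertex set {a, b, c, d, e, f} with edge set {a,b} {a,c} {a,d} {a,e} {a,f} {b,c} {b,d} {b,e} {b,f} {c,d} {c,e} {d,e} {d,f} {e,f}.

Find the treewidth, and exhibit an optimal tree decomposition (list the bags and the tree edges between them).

Treewidth 4.
One optimal decomposition is:
Bags: B1 = {a, b, c, d, e}  B2 = {a, b, d, e, f}
Tree: B1–B2

Every bag has size at most 5, so the width is 5 − 1 = 4 and tw(G) ≤ 4. Conversely, {a, b, c, d, e} is a clique of size 5, and the vertices of any clique must share a bag in every tree decomposition; so some bag has ≥ 5 vertices and tw(G) ≥ 4. Combining the bounds, tw(G) = 4.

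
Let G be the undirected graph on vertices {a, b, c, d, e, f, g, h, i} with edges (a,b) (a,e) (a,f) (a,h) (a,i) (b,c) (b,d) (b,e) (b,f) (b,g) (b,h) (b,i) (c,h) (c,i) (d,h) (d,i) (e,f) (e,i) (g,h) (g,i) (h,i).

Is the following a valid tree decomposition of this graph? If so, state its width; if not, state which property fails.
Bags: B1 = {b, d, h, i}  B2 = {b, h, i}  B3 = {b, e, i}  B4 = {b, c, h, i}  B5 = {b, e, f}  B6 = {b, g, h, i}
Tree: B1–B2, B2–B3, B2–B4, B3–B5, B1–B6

A tree decomposition must satisfy three properties: every vertex lies in some bag; for every edge, both endpoints lie together in some bag; and for every vertex, the bags containing it form a connected subtree. Here vertex a appears in no bag, so the decomposition is invalid.

No — vertex a appears in no bag.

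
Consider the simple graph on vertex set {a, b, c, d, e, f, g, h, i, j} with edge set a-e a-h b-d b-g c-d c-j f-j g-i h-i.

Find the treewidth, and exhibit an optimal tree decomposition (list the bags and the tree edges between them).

The largest bag has 2 vertices, giving width 1; this decomposition certifies tw(G) ≤ 1. Since G has at least one edge (e.g. e–a), it is not an edgeless graph, so tw(G) ≥ 1. Hence tw(G) = 1 exactly.

Treewidth 1.
Bags: B1 = {a, e}  B2 = {a, h}  B3 = {h, i}  B4 = {g, i}  B5 = {b, g}  B6 = {b, d}  B7 = {c, d}  B8 = {c, j}  B9 = {f, j}
Tree: B1–B2, B2–B3, B3–B4, B4–B5, B5–B6, B6–B7, B7–B8, B8–B9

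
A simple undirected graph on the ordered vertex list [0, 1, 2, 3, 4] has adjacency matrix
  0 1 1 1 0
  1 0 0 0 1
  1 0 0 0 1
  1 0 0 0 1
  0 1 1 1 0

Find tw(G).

2

A width-2 tree decomposition is:
Bags: B1 = {0, 2, 4}  B2 = {0, 3, 4}  B3 = {0, 1, 4}
Tree: B1–B2, B2–B3
Each bag holds 3 vertices, so the decomposition has width 2, which upper-bounds the treewidth. Since 4–2–0–3–4 is a cycle in G, G is not acyclic. Forests are exactly the graphs of treewidth ≤ 1, so tw(G) ≥ 2. Hence tw(G) = 2 exactly.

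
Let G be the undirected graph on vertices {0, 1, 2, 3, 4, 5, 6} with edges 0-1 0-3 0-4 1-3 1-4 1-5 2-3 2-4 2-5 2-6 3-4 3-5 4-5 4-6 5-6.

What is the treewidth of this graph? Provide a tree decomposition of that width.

Each bag holds 4 vertices, so the decomposition has width 3, which upper-bounds the treewidth. Conversely, {0, 1, 3, 4} is a clique of size 4, and the vertices of any clique must share a bag in every tree decomposition; so some bag has ≥ 4 vertices and tw(G) ≥ 3. The upper and lower bounds meet at 3, so that is the treewidth.

Treewidth 3.
Bags: B1 = {1, 3, 4, 5}  B2 = {2, 3, 4, 5}  B3 = {2, 4, 5, 6}  B4 = {0, 1, 3, 4}
Tree: B1–B2, B2–B3, B1–B4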